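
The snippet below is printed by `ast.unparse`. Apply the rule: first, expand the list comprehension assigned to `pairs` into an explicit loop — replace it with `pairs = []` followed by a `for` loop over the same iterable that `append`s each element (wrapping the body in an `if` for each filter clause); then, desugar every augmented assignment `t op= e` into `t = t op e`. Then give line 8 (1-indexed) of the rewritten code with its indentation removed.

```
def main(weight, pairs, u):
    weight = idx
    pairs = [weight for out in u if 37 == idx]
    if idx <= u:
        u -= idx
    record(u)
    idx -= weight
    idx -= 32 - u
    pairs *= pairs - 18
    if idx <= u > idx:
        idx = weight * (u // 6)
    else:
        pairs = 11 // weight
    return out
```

Transformed code:
def main(weight, pairs, u):
    weight = idx
    pairs = []
    for out in u:
        if 37 == idx:
            pairs.append(weight)
    if idx <= u:
        u = u - idx
    record(u)
    idx = idx - weight
    idx = idx - (32 - u)
    pairs = pairs * (pairs - 18)
    if idx <= u > idx:
        idx = weight * (u // 6)
    else:
        pairs = 11 // weight
    return out

u = u - idx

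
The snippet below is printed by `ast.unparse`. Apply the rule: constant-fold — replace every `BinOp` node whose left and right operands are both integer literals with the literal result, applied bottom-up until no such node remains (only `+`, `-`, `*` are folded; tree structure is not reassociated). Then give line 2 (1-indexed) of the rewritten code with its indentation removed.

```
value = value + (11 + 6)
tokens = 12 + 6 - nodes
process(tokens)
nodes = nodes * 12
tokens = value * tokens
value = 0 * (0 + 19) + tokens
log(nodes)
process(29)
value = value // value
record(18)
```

tokens = 18 - nodes

Transformed code:
value = value + 17
tokens = 18 - nodes
process(tokens)
nodes = nodes * 12
tokens = value * tokens
value = 0 + tokens
log(nodes)
process(29)
value = value // value
record(18)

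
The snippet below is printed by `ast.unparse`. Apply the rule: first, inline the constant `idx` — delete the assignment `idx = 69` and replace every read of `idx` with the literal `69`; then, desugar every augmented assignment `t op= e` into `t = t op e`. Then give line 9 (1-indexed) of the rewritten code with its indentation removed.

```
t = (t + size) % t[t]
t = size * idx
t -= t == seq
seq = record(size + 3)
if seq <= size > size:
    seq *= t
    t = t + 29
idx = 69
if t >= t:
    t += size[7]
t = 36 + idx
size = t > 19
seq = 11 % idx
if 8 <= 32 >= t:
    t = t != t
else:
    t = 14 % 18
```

t = t + size[7]

Transformed code:
t = (t + size) % t[t]
t = size * 69
t = t - (t == seq)
seq = record(size + 3)
if seq <= size > size:
    seq = seq * t
    t = t + 29
if t >= t:
    t = t + size[7]
t = 36 + 69
size = t > 19
seq = 11 % 69
if 8 <= 32 >= t:
    t = t != t
else:
    t = 14 % 18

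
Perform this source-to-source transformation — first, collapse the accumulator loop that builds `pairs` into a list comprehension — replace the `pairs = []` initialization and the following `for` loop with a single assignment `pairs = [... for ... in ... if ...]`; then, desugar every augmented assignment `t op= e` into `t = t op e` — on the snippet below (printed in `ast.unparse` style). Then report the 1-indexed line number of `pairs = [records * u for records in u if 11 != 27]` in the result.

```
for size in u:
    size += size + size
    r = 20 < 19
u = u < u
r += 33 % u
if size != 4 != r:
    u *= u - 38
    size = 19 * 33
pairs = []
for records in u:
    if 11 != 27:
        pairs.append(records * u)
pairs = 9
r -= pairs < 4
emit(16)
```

Transformed code:
for size in u:
    size = size + (size + size)
    r = 20 < 19
u = u < u
r = r + 33 % u
if size != 4 != r:
    u = u * (u - 38)
    size = 19 * 33
pairs = [records * u for records in u if 11 != 27]
pairs = 9
r = r - (pairs < 4)
emit(16)

9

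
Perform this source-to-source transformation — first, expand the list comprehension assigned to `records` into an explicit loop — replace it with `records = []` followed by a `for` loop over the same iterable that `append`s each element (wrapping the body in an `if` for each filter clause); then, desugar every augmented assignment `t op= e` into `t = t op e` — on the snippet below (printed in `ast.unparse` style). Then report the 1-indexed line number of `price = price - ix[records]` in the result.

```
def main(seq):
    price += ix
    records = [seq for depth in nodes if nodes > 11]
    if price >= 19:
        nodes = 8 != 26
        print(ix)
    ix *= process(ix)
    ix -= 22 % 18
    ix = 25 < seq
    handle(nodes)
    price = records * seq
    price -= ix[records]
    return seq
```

Transformed code:
def main(seq):
    price = price + ix
    records = []
    for depth in nodes:
        if nodes > 11:
            records.append(seq)
    if price >= 19:
        nodes = 8 != 26
        print(ix)
    ix = ix * process(ix)
    ix = ix - 22 % 18
    ix = 25 < seq
    handle(nodes)
    price = records * seq
    price = price - ix[records]
    return seq

15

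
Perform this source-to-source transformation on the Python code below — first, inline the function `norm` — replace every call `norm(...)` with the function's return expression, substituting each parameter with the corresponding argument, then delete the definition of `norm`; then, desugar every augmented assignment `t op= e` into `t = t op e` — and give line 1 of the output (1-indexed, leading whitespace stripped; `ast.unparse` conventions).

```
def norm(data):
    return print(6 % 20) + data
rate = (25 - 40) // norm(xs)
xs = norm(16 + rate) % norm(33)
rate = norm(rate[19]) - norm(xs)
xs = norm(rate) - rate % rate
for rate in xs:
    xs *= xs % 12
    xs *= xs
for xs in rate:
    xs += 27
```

rate = (25 - 40) // (print(6 % 20) + xs)

Transformed code:
rate = (25 - 40) // (print(6 % 20) + xs)
xs = (print(6 % 20) + (16 + rate)) % (print(6 % 20) + 33)
rate = print(6 % 20) + rate[19] - (print(6 % 20) + xs)
xs = print(6 % 20) + rate - rate % rate
for rate in xs:
    xs = xs * (xs % 12)
    xs = xs * xs
for xs in rate:
    xs = xs + 27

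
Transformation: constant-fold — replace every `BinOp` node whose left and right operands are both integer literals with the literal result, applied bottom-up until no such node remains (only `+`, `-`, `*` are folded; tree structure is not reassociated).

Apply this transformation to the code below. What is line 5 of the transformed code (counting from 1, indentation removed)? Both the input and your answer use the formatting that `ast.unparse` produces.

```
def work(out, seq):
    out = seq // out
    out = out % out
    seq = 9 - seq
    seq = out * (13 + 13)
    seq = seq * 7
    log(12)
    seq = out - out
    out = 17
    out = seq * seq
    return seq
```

seq = out * 26

Transformed code:
def work(out, seq):
    out = seq // out
    out = out % out
    seq = 9 - seq
    seq = out * 26
    seq = seq * 7
    log(12)
    seq = out - out
    out = 17
    out = seq * seq
    return seq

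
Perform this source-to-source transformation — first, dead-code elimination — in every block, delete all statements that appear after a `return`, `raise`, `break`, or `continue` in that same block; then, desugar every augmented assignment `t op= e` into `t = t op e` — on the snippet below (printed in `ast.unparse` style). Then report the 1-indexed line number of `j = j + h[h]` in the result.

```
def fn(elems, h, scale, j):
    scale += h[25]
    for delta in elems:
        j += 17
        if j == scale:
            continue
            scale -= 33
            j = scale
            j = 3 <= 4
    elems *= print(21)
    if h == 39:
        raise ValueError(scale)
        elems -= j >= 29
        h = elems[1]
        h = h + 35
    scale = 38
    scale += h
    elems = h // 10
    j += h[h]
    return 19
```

13

Transformed code:
def fn(elems, h, scale, j):
    scale = scale + h[25]
    for delta in elems:
        j = j + 17
        if j == scale:
            continue
    elems = elems * print(21)
    if h == 39:
        raise ValueError(scale)
    scale = 38
    scale = scale + h
    elems = h // 10
    j = j + h[h]
    return 19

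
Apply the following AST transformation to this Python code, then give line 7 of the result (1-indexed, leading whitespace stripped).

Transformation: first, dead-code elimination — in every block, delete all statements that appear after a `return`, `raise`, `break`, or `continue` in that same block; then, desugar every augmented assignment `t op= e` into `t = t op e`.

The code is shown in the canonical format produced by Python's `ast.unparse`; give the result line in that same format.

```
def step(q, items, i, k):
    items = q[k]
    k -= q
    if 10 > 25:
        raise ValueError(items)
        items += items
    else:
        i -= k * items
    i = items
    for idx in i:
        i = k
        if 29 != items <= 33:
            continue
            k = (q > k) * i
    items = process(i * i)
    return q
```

i = i - k * items

Transformed code:
def step(q, items, i, k):
    items = q[k]
    k = k - q
    if 10 > 25:
        raise ValueError(items)
    else:
        i = i - k * items
    i = items
    for idx in i:
        i = k
        if 29 != items <= 33:
            continue
    items = process(i * i)
    return q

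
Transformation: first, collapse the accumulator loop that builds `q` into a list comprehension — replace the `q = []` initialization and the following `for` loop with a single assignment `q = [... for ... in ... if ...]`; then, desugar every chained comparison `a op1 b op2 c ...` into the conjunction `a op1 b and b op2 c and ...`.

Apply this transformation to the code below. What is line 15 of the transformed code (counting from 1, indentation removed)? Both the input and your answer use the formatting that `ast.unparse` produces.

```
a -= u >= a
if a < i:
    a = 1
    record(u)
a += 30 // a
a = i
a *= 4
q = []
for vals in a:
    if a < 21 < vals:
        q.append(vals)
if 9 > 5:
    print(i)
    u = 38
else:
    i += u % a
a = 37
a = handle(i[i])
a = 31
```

a = handle(i[i])

Transformed code:
a -= u >= a
if a < i:
    a = 1
    record(u)
a += 30 // a
a = i
a *= 4
q = [vals for vals in a if a < 21 and 21 < vals]
if 9 > 5:
    print(i)
    u = 38
else:
    i += u % a
a = 37
a = handle(i[i])
a = 31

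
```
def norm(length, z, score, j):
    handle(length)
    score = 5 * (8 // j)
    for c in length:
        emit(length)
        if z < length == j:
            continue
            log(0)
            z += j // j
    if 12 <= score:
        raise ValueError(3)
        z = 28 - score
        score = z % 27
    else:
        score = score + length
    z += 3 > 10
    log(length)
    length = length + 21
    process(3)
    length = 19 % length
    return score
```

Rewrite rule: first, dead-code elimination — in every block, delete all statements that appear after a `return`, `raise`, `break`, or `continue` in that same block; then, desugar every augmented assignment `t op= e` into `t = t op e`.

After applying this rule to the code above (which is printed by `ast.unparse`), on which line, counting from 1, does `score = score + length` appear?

Transformed code:
def norm(length, z, score, j):
    handle(length)
    score = 5 * (8 // j)
    for c in length:
        emit(length)
        if z < length == j:
            continue
    if 12 <= score:
        raise ValueError(3)
    else:
        score = score + length
    z = z + (3 > 10)
    log(length)
    length = length + 21
    process(3)
    length = 19 % length
    return score

11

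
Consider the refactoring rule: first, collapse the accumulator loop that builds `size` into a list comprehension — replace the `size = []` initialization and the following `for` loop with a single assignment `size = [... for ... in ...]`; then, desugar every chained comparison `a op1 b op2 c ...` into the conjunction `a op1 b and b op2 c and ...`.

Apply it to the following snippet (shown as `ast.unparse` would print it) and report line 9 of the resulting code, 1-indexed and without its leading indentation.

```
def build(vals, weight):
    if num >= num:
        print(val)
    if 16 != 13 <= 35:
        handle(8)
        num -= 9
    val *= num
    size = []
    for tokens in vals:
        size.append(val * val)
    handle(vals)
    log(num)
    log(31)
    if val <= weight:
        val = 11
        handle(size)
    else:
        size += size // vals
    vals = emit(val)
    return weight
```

Transformed code:
def build(vals, weight):
    if num >= num:
        print(val)
    if 16 != 13 and 13 <= 35:
        handle(8)
        num -= 9
    val *= num
    size = [val * val for tokens in vals]
    handle(vals)
    log(num)
    log(31)
    if val <= weight:
        val = 11
        handle(size)
    else:
        size += size // vals
    vals = emit(val)
    return weight

handle(vals)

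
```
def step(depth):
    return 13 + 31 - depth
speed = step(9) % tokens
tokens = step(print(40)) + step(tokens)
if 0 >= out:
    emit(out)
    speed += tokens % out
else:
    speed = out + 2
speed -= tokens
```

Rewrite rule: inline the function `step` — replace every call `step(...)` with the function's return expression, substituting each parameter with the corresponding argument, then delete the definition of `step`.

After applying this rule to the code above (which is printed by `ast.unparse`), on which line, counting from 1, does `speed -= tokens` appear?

Transformed code:
speed = (13 + 31 - 9) % tokens
tokens = 13 + 31 - print(40) + (13 + 31 - tokens)
if 0 >= out:
    emit(out)
    speed += tokens % out
else:
    speed = out + 2
speed -= tokens

8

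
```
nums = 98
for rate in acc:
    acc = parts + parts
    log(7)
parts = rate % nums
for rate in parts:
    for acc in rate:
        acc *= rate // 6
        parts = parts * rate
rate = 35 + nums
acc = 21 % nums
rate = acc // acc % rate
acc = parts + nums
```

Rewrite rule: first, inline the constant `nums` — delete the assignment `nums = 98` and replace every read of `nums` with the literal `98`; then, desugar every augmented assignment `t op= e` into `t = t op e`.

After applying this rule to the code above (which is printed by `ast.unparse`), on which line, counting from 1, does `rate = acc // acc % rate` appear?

11

Transformed code:
for rate in acc:
    acc = parts + parts
    log(7)
parts = rate % 98
for rate in parts:
    for acc in rate:
        acc = acc * (rate // 6)
        parts = parts * rate
rate = 35 + 98
acc = 21 % 98
rate = acc // acc % rate
acc = parts + 98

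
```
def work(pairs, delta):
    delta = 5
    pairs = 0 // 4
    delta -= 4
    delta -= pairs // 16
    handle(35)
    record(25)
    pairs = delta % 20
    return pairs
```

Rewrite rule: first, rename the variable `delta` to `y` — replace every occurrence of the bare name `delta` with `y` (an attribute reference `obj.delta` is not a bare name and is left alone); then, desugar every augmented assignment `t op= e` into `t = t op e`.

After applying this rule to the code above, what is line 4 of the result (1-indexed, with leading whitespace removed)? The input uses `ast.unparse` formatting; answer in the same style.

Transformed code:
def work(pairs, y):
    y = 5
    pairs = 0 // 4
    y = y - 4
    y = y - pairs // 16
    handle(35)
    record(25)
    pairs = y % 20
    return pairs

y = y - 4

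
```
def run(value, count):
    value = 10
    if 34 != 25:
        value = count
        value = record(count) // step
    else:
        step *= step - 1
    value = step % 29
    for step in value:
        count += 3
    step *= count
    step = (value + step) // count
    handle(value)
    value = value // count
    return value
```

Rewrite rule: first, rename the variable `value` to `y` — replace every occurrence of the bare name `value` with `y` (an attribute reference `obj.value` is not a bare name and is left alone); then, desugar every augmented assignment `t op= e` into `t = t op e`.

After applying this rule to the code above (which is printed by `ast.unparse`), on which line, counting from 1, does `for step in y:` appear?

Transformed code:
def run(y, count):
    y = 10
    if 34 != 25:
        y = count
        y = record(count) // step
    else:
        step = step * (step - 1)
    y = step % 29
    for step in y:
        count = count + 3
    step = step * count
    step = (y + step) // count
    handle(y)
    y = y // count
    return y

9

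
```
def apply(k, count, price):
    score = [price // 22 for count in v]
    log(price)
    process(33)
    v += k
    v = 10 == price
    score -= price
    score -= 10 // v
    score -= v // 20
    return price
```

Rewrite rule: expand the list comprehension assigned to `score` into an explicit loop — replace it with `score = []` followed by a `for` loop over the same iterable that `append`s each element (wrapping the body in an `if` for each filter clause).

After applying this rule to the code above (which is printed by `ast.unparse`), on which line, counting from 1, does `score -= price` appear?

9

Transformed code:
def apply(k, count, price):
    score = []
    for count in v:
        score.append(price // 22)
    log(price)
    process(33)
    v += k
    v = 10 == price
    score -= price
    score -= 10 // v
    score -= v // 20
    return price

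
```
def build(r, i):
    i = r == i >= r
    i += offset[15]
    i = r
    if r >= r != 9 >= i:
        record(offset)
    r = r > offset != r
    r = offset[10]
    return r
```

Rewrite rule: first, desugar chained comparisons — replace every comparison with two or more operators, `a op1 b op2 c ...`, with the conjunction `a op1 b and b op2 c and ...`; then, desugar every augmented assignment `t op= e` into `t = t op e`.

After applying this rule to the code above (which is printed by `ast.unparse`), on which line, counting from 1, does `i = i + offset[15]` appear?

3

Transformed code:
def build(r, i):
    i = r == i and i >= r
    i = i + offset[15]
    i = r
    if r >= r and r != 9 and (9 >= i):
        record(offset)
    r = r > offset and offset != r
    r = offset[10]
    return r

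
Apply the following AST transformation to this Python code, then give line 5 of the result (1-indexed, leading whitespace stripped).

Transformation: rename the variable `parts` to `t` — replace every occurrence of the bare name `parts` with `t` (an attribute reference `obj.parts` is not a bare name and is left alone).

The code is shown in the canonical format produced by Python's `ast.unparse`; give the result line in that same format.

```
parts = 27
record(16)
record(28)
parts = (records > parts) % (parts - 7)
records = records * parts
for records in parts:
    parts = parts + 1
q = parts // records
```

Transformed code:
t = 27
record(16)
record(28)
t = (records > t) % (t - 7)
records = records * t
for records in t:
    t = t + 1
q = t // records

records = records * t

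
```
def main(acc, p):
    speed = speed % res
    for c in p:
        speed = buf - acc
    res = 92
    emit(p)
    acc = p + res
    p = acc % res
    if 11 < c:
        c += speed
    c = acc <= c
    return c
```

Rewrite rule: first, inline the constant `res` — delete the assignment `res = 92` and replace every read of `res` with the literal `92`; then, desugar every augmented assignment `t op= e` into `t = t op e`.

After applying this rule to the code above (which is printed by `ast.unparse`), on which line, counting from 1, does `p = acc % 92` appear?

Transformed code:
def main(acc, p):
    speed = speed % 92
    for c in p:
        speed = buf - acc
    emit(p)
    acc = p + 92
    p = acc % 92
    if 11 < c:
        c = c + speed
    c = acc <= c
    return c

7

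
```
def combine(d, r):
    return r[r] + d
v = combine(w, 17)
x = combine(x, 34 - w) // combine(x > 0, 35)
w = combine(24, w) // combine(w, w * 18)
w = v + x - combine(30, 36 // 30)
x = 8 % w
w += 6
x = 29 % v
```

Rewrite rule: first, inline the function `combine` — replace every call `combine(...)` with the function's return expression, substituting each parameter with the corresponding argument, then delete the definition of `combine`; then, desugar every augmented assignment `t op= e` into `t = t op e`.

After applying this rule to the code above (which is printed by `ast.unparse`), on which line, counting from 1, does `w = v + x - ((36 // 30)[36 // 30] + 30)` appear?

Transformed code:
v = 17[17] + w
x = ((34 - w)[34 - w] + x) // (35[35] + (x > 0))
w = (w[w] + 24) // ((w * 18)[w * 18] + w)
w = v + x - ((36 // 30)[36 // 30] + 30)
x = 8 % w
w = w + 6
x = 29 % v

4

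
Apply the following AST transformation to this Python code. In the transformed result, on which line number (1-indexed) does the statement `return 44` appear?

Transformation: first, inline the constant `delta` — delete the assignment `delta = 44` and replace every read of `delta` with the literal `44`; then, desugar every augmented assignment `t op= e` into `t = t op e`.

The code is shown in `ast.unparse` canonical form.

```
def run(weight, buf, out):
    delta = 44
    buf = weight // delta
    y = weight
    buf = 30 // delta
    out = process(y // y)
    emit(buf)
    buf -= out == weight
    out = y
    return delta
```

9

Transformed code:
def run(weight, buf, out):
    buf = weight // 44
    y = weight
    buf = 30 // 44
    out = process(y // y)
    emit(buf)
    buf = buf - (out == weight)
    out = y
    return 44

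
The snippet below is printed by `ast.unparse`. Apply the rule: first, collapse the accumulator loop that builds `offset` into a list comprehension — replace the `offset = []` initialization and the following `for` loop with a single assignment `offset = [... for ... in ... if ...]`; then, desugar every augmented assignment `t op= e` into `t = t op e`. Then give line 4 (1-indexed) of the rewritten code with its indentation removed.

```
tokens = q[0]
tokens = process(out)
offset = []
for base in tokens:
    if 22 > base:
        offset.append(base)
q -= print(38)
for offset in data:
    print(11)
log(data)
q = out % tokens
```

Transformed code:
tokens = q[0]
tokens = process(out)
offset = [base for base in tokens if 22 > base]
q = q - print(38)
for offset in data:
    print(11)
log(data)
q = out % tokens

q = q - print(38)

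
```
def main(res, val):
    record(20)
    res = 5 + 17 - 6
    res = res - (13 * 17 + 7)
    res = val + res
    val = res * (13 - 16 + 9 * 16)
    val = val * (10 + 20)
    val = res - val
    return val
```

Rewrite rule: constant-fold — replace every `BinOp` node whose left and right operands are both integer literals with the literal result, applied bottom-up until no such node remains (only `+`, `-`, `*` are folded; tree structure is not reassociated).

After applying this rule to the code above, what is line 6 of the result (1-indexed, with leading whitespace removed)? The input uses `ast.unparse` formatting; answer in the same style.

val = res * 141

Transformed code:
def main(res, val):
    record(20)
    res = 16
    res = res - 228
    res = val + res
    val = res * 141
    val = val * 30
    val = res - val
    return val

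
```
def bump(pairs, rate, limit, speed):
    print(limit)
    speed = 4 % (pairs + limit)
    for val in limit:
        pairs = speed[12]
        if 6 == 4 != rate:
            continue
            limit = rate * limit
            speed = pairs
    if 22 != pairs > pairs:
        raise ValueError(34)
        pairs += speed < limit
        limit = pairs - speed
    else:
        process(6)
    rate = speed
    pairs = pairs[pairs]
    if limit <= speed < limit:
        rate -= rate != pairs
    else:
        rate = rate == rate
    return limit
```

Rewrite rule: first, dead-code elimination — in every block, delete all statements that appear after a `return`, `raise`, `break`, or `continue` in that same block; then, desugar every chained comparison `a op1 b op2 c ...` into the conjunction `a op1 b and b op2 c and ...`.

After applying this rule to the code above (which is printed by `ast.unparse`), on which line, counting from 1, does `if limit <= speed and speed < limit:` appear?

14

Transformed code:
def bump(pairs, rate, limit, speed):
    print(limit)
    speed = 4 % (pairs + limit)
    for val in limit:
        pairs = speed[12]
        if 6 == 4 and 4 != rate:
            continue
    if 22 != pairs and pairs > pairs:
        raise ValueError(34)
    else:
        process(6)
    rate = speed
    pairs = pairs[pairs]
    if limit <= speed and speed < limit:
        rate -= rate != pairs
    else:
        rate = rate == rate
    return limit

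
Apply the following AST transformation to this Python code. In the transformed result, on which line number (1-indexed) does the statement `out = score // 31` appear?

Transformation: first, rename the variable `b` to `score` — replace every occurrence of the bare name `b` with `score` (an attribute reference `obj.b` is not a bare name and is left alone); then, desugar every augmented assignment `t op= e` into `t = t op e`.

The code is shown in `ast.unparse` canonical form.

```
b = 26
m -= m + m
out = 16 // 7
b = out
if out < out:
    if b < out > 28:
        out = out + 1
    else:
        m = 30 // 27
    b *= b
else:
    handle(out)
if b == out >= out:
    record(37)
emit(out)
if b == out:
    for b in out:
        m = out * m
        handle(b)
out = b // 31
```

20

Transformed code:
score = 26
m = m - (m + m)
out = 16 // 7
score = out
if out < out:
    if score < out > 28:
        out = out + 1
    else:
        m = 30 // 27
    score = score * score
else:
    handle(out)
if score == out >= out:
    record(37)
emit(out)
if score == out:
    for score in out:
        m = out * m
        handle(score)
out = score // 31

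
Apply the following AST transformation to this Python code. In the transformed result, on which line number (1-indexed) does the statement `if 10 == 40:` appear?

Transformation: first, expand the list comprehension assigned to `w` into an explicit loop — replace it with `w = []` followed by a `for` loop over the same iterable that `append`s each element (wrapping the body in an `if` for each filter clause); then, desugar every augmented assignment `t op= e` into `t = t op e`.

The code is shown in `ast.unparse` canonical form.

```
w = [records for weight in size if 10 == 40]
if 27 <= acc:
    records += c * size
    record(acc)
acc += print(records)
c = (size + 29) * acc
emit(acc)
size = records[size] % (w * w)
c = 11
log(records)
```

Transformed code:
w = []
for weight in size:
    if 10 == 40:
        w.append(records)
if 27 <= acc:
    records = records + c * size
    record(acc)
acc = acc + print(records)
c = (size + 29) * acc
emit(acc)
size = records[size] % (w * w)
c = 11
log(records)

3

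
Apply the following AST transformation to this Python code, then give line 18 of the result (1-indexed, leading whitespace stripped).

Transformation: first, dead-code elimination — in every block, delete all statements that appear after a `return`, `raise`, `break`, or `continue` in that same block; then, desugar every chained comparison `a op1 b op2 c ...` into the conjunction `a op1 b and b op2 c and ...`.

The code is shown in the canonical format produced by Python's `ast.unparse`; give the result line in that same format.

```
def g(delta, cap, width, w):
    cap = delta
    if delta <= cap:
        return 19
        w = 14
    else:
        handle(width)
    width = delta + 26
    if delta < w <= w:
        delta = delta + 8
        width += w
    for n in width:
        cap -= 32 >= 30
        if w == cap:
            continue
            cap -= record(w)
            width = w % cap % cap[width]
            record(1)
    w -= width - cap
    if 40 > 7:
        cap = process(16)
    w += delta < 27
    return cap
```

w += delta < 27

Transformed code:
def g(delta, cap, width, w):
    cap = delta
    if delta <= cap:
        return 19
    else:
        handle(width)
    width = delta + 26
    if delta < w and w <= w:
        delta = delta + 8
        width += w
    for n in width:
        cap -= 32 >= 30
        if w == cap:
            continue
    w -= width - cap
    if 40 > 7:
        cap = process(16)
    w += delta < 27
    return cap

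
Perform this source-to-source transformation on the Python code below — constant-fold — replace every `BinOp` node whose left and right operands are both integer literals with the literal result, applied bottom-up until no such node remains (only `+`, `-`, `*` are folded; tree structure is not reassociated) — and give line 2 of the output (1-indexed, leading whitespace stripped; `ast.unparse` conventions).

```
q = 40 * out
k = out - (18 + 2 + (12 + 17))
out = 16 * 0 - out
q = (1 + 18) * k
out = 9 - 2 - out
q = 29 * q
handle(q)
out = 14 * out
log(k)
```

k = out - 49

Transformed code:
q = 40 * out
k = out - 49
out = 0 - out
q = 19 * k
out = 7 - out
q = 29 * q
handle(q)
out = 14 * out
log(k)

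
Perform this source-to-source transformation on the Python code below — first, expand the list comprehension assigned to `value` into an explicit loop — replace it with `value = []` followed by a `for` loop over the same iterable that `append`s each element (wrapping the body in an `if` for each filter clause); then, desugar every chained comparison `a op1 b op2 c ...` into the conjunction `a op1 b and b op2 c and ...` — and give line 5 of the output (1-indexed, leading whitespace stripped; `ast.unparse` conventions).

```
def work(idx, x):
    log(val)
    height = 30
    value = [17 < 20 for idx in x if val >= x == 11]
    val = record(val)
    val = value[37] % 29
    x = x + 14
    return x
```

Transformed code:
def work(idx, x):
    log(val)
    height = 30
    value = []
    for idx in x:
        if val >= x and x == 11:
            value.append(17 < 20)
    val = record(val)
    val = value[37] % 29
    x = x + 14
    return x

for idx in x:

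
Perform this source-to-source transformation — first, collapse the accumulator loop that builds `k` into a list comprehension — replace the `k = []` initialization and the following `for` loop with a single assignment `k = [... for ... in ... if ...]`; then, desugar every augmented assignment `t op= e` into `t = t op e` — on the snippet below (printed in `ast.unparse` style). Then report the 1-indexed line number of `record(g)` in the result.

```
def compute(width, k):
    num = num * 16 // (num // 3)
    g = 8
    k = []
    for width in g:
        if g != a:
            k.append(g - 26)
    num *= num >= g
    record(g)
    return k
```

6

Transformed code:
def compute(width, k):
    num = num * 16 // (num // 3)
    g = 8
    k = [g - 26 for width in g if g != a]
    num = num * (num >= g)
    record(g)
    return k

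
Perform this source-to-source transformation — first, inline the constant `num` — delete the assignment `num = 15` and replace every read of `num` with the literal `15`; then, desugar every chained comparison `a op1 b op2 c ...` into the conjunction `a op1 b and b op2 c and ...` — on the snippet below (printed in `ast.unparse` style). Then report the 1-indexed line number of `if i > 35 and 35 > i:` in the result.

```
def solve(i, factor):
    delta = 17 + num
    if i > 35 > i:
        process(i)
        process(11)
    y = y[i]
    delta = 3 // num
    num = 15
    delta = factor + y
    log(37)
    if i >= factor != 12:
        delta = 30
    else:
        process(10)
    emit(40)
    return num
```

3

Transformed code:
def solve(i, factor):
    delta = 17 + 15
    if i > 35 and 35 > i:
        process(i)
        process(11)
    y = y[i]
    delta = 3 // 15
    delta = factor + y
    log(37)
    if i >= factor and factor != 12:
        delta = 30
    else:
        process(10)
    emit(40)
    return 15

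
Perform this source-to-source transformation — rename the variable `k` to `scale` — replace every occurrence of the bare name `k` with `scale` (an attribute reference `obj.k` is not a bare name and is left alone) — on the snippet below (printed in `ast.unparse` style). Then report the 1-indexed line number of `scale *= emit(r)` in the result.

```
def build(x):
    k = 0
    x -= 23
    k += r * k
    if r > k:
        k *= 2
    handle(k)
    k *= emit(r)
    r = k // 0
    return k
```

8

Transformed code:
def build(x):
    scale = 0
    x -= 23
    scale += r * scale
    if r > scale:
        scale *= 2
    handle(scale)
    scale *= emit(r)
    r = scale // 0
    return scale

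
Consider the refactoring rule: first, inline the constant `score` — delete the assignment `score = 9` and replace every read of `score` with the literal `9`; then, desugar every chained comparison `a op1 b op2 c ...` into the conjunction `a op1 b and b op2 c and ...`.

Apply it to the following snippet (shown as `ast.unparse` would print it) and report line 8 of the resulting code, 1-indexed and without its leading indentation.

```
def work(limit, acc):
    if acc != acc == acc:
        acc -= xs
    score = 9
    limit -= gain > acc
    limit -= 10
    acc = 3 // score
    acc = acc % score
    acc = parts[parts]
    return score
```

acc = parts[parts]

Transformed code:
def work(limit, acc):
    if acc != acc and acc == acc:
        acc -= xs
    limit -= gain > acc
    limit -= 10
    acc = 3 // 9
    acc = acc % 9
    acc = parts[parts]
    return 9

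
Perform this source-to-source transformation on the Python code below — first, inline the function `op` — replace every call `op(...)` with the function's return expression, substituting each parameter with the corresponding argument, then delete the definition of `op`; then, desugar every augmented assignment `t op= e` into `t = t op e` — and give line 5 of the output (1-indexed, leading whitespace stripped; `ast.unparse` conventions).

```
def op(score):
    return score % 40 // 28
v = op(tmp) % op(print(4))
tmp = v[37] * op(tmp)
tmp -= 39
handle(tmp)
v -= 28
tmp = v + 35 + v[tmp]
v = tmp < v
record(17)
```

Transformed code:
v = tmp % 40 // 28 % (print(4) % 40 // 28)
tmp = v[37] * (tmp % 40 // 28)
tmp = tmp - 39
handle(tmp)
v = v - 28
tmp = v + 35 + v[tmp]
v = tmp < v
record(17)

v = v - 28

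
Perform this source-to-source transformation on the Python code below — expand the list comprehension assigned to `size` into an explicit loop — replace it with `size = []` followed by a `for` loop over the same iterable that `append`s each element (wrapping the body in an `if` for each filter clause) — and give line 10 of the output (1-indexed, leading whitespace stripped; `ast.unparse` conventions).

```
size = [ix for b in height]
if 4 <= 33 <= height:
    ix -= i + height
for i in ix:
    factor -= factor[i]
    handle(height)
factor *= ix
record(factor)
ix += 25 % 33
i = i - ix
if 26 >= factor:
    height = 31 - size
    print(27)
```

Transformed code:
size = []
for b in height:
    size.append(ix)
if 4 <= 33 <= height:
    ix -= i + height
for i in ix:
    factor -= factor[i]
    handle(height)
factor *= ix
record(factor)
ix += 25 % 33
i = i - ix
if 26 >= factor:
    height = 31 - size
    print(27)

record(factor)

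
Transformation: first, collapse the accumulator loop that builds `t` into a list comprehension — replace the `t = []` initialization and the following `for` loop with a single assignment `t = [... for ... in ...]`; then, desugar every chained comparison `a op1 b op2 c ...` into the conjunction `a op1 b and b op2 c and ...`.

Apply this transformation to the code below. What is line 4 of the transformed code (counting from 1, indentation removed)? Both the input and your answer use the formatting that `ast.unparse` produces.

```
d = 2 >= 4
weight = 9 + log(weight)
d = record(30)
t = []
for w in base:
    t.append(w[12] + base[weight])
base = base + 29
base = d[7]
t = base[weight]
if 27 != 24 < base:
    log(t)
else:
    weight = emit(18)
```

Transformed code:
d = 2 >= 4
weight = 9 + log(weight)
d = record(30)
t = [w[12] + base[weight] for w in base]
base = base + 29
base = d[7]
t = base[weight]
if 27 != 24 and 24 < base:
    log(t)
else:
    weight = emit(18)

t = [w[12] + base[weight] for w in base]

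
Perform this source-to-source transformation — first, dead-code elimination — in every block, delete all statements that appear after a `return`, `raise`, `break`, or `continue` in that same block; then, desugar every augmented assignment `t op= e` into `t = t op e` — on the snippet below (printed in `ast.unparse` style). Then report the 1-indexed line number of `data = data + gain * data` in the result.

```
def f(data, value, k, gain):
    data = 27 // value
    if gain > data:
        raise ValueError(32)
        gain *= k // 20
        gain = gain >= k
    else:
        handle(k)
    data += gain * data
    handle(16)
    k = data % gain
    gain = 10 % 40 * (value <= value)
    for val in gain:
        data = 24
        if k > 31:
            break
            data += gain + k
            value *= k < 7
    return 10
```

7

Transformed code:
def f(data, value, k, gain):
    data = 27 // value
    if gain > data:
        raise ValueError(32)
    else:
        handle(k)
    data = data + gain * data
    handle(16)
    k = data % gain
    gain = 10 % 40 * (value <= value)
    for val in gain:
        data = 24
        if k > 31:
            break
    return 10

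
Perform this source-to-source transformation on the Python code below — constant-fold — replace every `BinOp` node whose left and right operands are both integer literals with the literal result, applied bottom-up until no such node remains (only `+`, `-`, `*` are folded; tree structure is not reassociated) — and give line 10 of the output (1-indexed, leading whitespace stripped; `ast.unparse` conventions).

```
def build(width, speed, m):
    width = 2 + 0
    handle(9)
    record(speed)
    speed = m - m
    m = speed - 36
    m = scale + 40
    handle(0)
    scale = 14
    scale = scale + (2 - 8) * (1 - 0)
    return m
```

scale = scale + -6

Transformed code:
def build(width, speed, m):
    width = 2
    handle(9)
    record(speed)
    speed = m - m
    m = speed - 36
    m = scale + 40
    handle(0)
    scale = 14
    scale = scale + -6
    return m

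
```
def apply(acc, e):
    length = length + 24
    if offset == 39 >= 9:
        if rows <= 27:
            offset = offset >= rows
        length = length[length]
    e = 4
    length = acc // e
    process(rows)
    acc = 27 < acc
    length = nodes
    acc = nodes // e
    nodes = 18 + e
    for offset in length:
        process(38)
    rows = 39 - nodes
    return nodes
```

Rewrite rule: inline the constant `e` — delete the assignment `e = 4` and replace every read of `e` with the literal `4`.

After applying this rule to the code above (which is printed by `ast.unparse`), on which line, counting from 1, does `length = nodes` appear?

Transformed code:
def apply(acc, e):
    length = length + 24
    if offset == 39 >= 9:
        if rows <= 27:
            offset = offset >= rows
        length = length[length]
    length = acc // 4
    process(rows)
    acc = 27 < acc
    length = nodes
    acc = nodes // 4
    nodes = 18 + 4
    for offset in length:
        process(38)
    rows = 39 - nodes
    return nodes

10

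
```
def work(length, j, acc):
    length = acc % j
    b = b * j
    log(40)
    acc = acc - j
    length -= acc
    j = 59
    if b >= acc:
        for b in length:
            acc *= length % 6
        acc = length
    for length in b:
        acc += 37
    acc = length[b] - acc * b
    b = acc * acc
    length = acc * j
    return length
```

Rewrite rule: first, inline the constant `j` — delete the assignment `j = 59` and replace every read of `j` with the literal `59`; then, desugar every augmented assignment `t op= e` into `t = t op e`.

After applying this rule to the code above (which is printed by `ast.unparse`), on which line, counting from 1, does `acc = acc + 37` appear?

Transformed code:
def work(length, j, acc):
    length = acc % 59
    b = b * 59
    log(40)
    acc = acc - 59
    length = length - acc
    if b >= acc:
        for b in length:
            acc = acc * (length % 6)
        acc = length
    for length in b:
        acc = acc + 37
    acc = length[b] - acc * b
    b = acc * acc
    length = acc * 59
    return length

12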